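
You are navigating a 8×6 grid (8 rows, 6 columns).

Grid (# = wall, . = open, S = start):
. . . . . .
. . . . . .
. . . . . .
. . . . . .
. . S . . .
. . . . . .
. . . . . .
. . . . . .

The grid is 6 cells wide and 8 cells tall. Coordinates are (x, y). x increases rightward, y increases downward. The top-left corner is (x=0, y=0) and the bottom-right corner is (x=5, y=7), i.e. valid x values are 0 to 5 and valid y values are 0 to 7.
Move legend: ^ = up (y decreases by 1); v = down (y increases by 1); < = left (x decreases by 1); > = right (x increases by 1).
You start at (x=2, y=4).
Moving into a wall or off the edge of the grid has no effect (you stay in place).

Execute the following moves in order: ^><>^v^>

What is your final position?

Start: (x=2, y=4)
  ^ (up): (x=2, y=4) -> (x=2, y=3)
  > (right): (x=2, y=3) -> (x=3, y=3)
  < (left): (x=3, y=3) -> (x=2, y=3)
  > (right): (x=2, y=3) -> (x=3, y=3)
  ^ (up): (x=3, y=3) -> (x=3, y=2)
  v (down): (x=3, y=2) -> (x=3, y=3)
  ^ (up): (x=3, y=3) -> (x=3, y=2)
  > (right): (x=3, y=2) -> (x=4, y=2)
Final: (x=4, y=2)

Answer: Final position: (x=4, y=2)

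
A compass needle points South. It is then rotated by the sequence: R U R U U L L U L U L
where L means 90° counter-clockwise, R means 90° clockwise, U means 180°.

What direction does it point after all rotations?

Answer: Final heading: South

Derivation:
Start: South
  R (right (90° clockwise)) -> West
  U (U-turn (180°)) -> East
  R (right (90° clockwise)) -> South
  U (U-turn (180°)) -> North
  U (U-turn (180°)) -> South
  L (left (90° counter-clockwise)) -> East
  L (left (90° counter-clockwise)) -> North
  U (U-turn (180°)) -> South
  L (left (90° counter-clockwise)) -> East
  U (U-turn (180°)) -> West
  L (left (90° counter-clockwise)) -> South
Final: South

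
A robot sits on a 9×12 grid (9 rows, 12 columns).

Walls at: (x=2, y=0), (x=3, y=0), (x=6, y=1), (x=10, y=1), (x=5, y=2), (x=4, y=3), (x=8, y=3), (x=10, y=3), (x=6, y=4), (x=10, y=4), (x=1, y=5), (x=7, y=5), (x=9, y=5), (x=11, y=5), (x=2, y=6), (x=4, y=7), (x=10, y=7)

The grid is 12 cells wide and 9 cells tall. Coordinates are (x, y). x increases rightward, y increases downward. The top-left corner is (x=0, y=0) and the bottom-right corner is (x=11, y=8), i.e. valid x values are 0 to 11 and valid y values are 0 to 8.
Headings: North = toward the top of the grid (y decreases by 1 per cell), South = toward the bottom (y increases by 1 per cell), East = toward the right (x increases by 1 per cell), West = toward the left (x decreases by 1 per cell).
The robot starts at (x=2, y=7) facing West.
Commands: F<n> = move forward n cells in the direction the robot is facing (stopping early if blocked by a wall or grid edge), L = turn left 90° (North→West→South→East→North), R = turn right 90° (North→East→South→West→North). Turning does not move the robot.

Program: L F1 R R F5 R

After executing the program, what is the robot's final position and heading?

Start: (x=2, y=7), facing West
  L: turn left, now facing South
  F1: move forward 1, now at (x=2, y=8)
  R: turn right, now facing West
  R: turn right, now facing North
  F5: move forward 1/5 (blocked), now at (x=2, y=7)
  R: turn right, now facing East
Final: (x=2, y=7), facing East

Answer: Final position: (x=2, y=7), facing East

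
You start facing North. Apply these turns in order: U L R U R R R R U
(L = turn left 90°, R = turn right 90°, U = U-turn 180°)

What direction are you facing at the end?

Start: North
  U (U-turn (180°)) -> South
  L (left (90° counter-clockwise)) -> East
  R (right (90° clockwise)) -> South
  U (U-turn (180°)) -> North
  R (right (90° clockwise)) -> East
  R (right (90° clockwise)) -> South
  R (right (90° clockwise)) -> West
  R (right (90° clockwise)) -> North
  U (U-turn (180°)) -> South
Final: South

Answer: Final heading: South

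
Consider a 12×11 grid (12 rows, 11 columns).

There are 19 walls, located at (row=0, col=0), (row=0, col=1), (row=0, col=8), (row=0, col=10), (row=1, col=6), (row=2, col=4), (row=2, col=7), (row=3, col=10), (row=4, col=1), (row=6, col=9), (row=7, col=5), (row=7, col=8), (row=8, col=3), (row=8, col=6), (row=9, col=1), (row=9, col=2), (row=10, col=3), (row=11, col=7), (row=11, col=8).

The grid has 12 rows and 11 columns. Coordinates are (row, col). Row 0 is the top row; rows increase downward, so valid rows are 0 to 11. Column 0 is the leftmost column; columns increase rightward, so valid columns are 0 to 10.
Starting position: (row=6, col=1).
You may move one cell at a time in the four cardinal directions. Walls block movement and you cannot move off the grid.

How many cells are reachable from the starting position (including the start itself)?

Answer: Reachable cells: 113

Derivation:
BFS flood-fill from (row=6, col=1):
  Distance 0: (row=6, col=1)
  Distance 1: (row=5, col=1), (row=6, col=0), (row=6, col=2), (row=7, col=1)
  Distance 2: (row=5, col=0), (row=5, col=2), (row=6, col=3), (row=7, col=0), (row=7, col=2), (row=8, col=1)
  Distance 3: (row=4, col=0), (row=4, col=2), (row=5, col=3), (row=6, col=4), (row=7, col=3), (row=8, col=0), (row=8, col=2)
  Distance 4: (row=3, col=0), (row=3, col=2), (row=4, col=3), (row=5, col=4), (row=6, col=5), (row=7, col=4), (row=9, col=0)
  Distance 5: (row=2, col=0), (row=2, col=2), (row=3, col=1), (row=3, col=3), (row=4, col=4), (row=5, col=5), (row=6, col=6), (row=8, col=4), (row=10, col=0)
  Distance 6: (row=1, col=0), (row=1, col=2), (row=2, col=1), (row=2, col=3), (row=3, col=4), (row=4, col=5), (row=5, col=6), (row=6, col=7), (row=7, col=6), (row=8, col=5), (row=9, col=4), (row=10, col=1), (row=11, col=0)
  Distance 7: (row=0, col=2), (row=1, col=1), (row=1, col=3), (row=3, col=5), (row=4, col=6), (row=5, col=7), (row=6, col=8), (row=7, col=7), (row=9, col=3), (row=9, col=5), (row=10, col=2), (row=10, col=4), (row=11, col=1)
  Distance 8: (row=0, col=3), (row=1, col=4), (row=2, col=5), (row=3, col=6), (row=4, col=7), (row=5, col=8), (row=8, col=7), (row=9, col=6), (row=10, col=5), (row=11, col=2), (row=11, col=4)
  Distance 9: (row=0, col=4), (row=1, col=5), (row=2, col=6), (row=3, col=7), (row=4, col=8), (row=5, col=9), (row=8, col=8), (row=9, col=7), (row=10, col=6), (row=11, col=3), (row=11, col=5)
  Distance 10: (row=0, col=5), (row=3, col=8), (row=4, col=9), (row=5, col=10), (row=8, col=9), (row=9, col=8), (row=10, col=7), (row=11, col=6)
  Distance 11: (row=0, col=6), (row=2, col=8), (row=3, col=9), (row=4, col=10), (row=6, col=10), (row=7, col=9), (row=8, col=10), (row=9, col=9), (row=10, col=8)
  Distance 12: (row=0, col=7), (row=1, col=8), (row=2, col=9), (row=7, col=10), (row=9, col=10), (row=10, col=9)
  Distance 13: (row=1, col=7), (row=1, col=9), (row=2, col=10), (row=10, col=10), (row=11, col=9)
  Distance 14: (row=0, col=9), (row=1, col=10), (row=11, col=10)
Total reachable: 113 (grid has 113 open cells total)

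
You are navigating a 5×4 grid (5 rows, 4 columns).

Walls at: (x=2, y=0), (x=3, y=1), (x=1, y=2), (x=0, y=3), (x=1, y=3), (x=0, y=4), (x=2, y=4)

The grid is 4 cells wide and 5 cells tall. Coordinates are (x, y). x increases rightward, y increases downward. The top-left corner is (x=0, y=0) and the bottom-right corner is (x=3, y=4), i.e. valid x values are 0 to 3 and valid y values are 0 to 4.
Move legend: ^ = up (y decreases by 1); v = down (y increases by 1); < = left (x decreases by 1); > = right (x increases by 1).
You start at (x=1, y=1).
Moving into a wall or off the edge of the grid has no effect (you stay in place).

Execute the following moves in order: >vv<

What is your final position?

Answer: Final position: (x=2, y=3)

Derivation:
Start: (x=1, y=1)
  > (right): (x=1, y=1) -> (x=2, y=1)
  v (down): (x=2, y=1) -> (x=2, y=2)
  v (down): (x=2, y=2) -> (x=2, y=3)
  < (left): blocked, stay at (x=2, y=3)
Final: (x=2, y=3)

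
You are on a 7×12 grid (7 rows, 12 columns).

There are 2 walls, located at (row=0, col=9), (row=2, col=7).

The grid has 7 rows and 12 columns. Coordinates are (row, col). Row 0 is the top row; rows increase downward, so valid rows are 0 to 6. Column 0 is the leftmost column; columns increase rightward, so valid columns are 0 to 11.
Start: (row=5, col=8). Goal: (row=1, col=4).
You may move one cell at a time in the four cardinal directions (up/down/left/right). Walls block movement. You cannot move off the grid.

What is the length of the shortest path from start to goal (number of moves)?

BFS from (row=5, col=8) until reaching (row=1, col=4):
  Distance 0: (row=5, col=8)
  Distance 1: (row=4, col=8), (row=5, col=7), (row=5, col=9), (row=6, col=8)
  Distance 2: (row=3, col=8), (row=4, col=7), (row=4, col=9), (row=5, col=6), (row=5, col=10), (row=6, col=7), (row=6, col=9)
  Distance 3: (row=2, col=8), (row=3, col=7), (row=3, col=9), (row=4, col=6), (row=4, col=10), (row=5, col=5), (row=5, col=11), (row=6, col=6), (row=6, col=10)
  Distance 4: (row=1, col=8), (row=2, col=9), (row=3, col=6), (row=3, col=10), (row=4, col=5), (row=4, col=11), (row=5, col=4), (row=6, col=5), (row=6, col=11)
  Distance 5: (row=0, col=8), (row=1, col=7), (row=1, col=9), (row=2, col=6), (row=2, col=10), (row=3, col=5), (row=3, col=11), (row=4, col=4), (row=5, col=3), (row=6, col=4)
  Distance 6: (row=0, col=7), (row=1, col=6), (row=1, col=10), (row=2, col=5), (row=2, col=11), (row=3, col=4), (row=4, col=3), (row=5, col=2), (row=6, col=3)
  Distance 7: (row=0, col=6), (row=0, col=10), (row=1, col=5), (row=1, col=11), (row=2, col=4), (row=3, col=3), (row=4, col=2), (row=5, col=1), (row=6, col=2)
  Distance 8: (row=0, col=5), (row=0, col=11), (row=1, col=4), (row=2, col=3), (row=3, col=2), (row=4, col=1), (row=5, col=0), (row=6, col=1)  <- goal reached here
One shortest path (8 moves): (row=5, col=8) -> (row=5, col=7) -> (row=5, col=6) -> (row=5, col=5) -> (row=5, col=4) -> (row=4, col=4) -> (row=3, col=4) -> (row=2, col=4) -> (row=1, col=4)

Answer: Shortest path length: 8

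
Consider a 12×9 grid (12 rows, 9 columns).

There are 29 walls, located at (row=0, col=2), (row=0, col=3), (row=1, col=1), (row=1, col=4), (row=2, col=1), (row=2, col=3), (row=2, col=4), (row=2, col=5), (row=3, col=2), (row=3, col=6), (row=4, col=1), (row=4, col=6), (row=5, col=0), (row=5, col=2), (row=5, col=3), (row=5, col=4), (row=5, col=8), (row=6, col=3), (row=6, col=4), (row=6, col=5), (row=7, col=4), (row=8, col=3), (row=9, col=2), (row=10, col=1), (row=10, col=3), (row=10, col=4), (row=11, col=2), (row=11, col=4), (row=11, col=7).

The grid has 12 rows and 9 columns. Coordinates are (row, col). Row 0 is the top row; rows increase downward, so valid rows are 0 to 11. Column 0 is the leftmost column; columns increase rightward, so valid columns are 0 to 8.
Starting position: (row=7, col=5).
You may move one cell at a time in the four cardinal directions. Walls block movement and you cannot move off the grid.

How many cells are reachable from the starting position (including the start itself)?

Answer: Reachable cells: 51

Derivation:
BFS flood-fill from (row=7, col=5):
  Distance 0: (row=7, col=5)
  Distance 1: (row=7, col=6), (row=8, col=5)
  Distance 2: (row=6, col=6), (row=7, col=7), (row=8, col=4), (row=8, col=6), (row=9, col=5)
  Distance 3: (row=5, col=6), (row=6, col=7), (row=7, col=8), (row=8, col=7), (row=9, col=4), (row=9, col=6), (row=10, col=5)
  Distance 4: (row=5, col=5), (row=5, col=7), (row=6, col=8), (row=8, col=8), (row=9, col=3), (row=9, col=7), (row=10, col=6), (row=11, col=5)
  Distance 5: (row=4, col=5), (row=4, col=7), (row=9, col=8), (row=10, col=7), (row=11, col=6)
  Distance 6: (row=3, col=5), (row=3, col=7), (row=4, col=4), (row=4, col=8), (row=10, col=8)
  Distance 7: (row=2, col=7), (row=3, col=4), (row=3, col=8), (row=4, col=3), (row=11, col=8)
  Distance 8: (row=1, col=7), (row=2, col=6), (row=2, col=8), (row=3, col=3), (row=4, col=2)
  Distance 9: (row=0, col=7), (row=1, col=6), (row=1, col=8)
  Distance 10: (row=0, col=6), (row=0, col=8), (row=1, col=5)
  Distance 11: (row=0, col=5)
  Distance 12: (row=0, col=4)
Total reachable: 51 (grid has 79 open cells total)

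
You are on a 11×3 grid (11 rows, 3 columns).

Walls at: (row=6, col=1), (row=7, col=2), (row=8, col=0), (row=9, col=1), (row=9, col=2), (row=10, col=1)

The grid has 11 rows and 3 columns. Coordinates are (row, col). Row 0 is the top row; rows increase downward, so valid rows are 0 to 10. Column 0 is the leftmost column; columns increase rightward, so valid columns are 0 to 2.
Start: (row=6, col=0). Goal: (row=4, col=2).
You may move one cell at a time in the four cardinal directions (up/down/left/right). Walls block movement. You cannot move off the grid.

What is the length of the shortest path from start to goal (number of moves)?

BFS from (row=6, col=0) until reaching (row=4, col=2):
  Distance 0: (row=6, col=0)
  Distance 1: (row=5, col=0), (row=7, col=0)
  Distance 2: (row=4, col=0), (row=5, col=1), (row=7, col=1)
  Distance 3: (row=3, col=0), (row=4, col=1), (row=5, col=2), (row=8, col=1)
  Distance 4: (row=2, col=0), (row=3, col=1), (row=4, col=2), (row=6, col=2), (row=8, col=2)  <- goal reached here
One shortest path (4 moves): (row=6, col=0) -> (row=5, col=0) -> (row=5, col=1) -> (row=5, col=2) -> (row=4, col=2)

Answer: Shortest path length: 4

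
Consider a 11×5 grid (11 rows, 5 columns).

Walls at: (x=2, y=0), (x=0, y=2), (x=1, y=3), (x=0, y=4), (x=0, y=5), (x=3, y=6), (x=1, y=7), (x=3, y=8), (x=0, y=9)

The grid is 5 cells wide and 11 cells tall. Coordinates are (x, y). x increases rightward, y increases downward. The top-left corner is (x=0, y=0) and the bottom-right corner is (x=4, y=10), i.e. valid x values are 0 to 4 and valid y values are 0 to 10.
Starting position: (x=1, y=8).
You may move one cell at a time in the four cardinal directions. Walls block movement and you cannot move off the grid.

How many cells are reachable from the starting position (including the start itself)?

Answer: Reachable cells: 45

Derivation:
BFS flood-fill from (x=1, y=8):
  Distance 0: (x=1, y=8)
  Distance 1: (x=0, y=8), (x=2, y=8), (x=1, y=9)
  Distance 2: (x=0, y=7), (x=2, y=7), (x=2, y=9), (x=1, y=10)
  Distance 3: (x=0, y=6), (x=2, y=6), (x=3, y=7), (x=3, y=9), (x=0, y=10), (x=2, y=10)
  Distance 4: (x=2, y=5), (x=1, y=6), (x=4, y=7), (x=4, y=9), (x=3, y=10)
  Distance 5: (x=2, y=4), (x=1, y=5), (x=3, y=5), (x=4, y=6), (x=4, y=8), (x=4, y=10)
  Distance 6: (x=2, y=3), (x=1, y=4), (x=3, y=4), (x=4, y=5)
  Distance 7: (x=2, y=2), (x=3, y=3), (x=4, y=4)
  Distance 8: (x=2, y=1), (x=1, y=2), (x=3, y=2), (x=4, y=3)
  Distance 9: (x=1, y=1), (x=3, y=1), (x=4, y=2)
  Distance 10: (x=1, y=0), (x=3, y=0), (x=0, y=1), (x=4, y=1)
  Distance 11: (x=0, y=0), (x=4, y=0)
Total reachable: 45 (grid has 46 open cells total)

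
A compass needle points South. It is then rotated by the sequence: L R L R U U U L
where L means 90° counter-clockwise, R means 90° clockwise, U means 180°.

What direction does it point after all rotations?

Answer: Final heading: West

Derivation:
Start: South
  L (left (90° counter-clockwise)) -> East
  R (right (90° clockwise)) -> South
  L (left (90° counter-clockwise)) -> East
  R (right (90° clockwise)) -> South
  U (U-turn (180°)) -> North
  U (U-turn (180°)) -> South
  U (U-turn (180°)) -> North
  L (left (90° counter-clockwise)) -> West
Final: West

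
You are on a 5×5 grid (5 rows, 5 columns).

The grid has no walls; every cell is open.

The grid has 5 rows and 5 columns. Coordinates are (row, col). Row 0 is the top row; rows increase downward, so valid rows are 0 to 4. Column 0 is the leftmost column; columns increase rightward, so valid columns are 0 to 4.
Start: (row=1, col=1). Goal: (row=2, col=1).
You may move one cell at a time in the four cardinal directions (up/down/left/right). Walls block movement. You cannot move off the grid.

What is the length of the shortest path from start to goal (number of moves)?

Answer: Shortest path length: 1

Derivation:
BFS from (row=1, col=1) until reaching (row=2, col=1):
  Distance 0: (row=1, col=1)
  Distance 1: (row=0, col=1), (row=1, col=0), (row=1, col=2), (row=2, col=1)  <- goal reached here
One shortest path (1 moves): (row=1, col=1) -> (row=2, col=1)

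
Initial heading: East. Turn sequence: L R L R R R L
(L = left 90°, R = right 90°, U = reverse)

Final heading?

Answer: Final heading: South

Derivation:
Start: East
  L (left (90° counter-clockwise)) -> North
  R (right (90° clockwise)) -> East
  L (left (90° counter-clockwise)) -> North
  R (right (90° clockwise)) -> East
  R (right (90° clockwise)) -> South
  R (right (90° clockwise)) -> West
  L (left (90° counter-clockwise)) -> South
Final: South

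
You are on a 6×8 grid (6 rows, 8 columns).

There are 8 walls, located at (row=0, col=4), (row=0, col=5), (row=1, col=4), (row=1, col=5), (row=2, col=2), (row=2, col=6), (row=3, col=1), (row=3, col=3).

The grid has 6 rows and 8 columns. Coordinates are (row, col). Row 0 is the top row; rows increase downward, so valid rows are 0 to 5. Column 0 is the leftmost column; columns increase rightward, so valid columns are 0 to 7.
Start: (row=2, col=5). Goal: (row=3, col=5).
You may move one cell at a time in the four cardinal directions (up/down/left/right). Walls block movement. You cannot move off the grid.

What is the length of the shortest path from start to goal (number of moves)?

BFS from (row=2, col=5) until reaching (row=3, col=5):
  Distance 0: (row=2, col=5)
  Distance 1: (row=2, col=4), (row=3, col=5)  <- goal reached here
One shortest path (1 moves): (row=2, col=5) -> (row=3, col=5)

Answer: Shortest path length: 1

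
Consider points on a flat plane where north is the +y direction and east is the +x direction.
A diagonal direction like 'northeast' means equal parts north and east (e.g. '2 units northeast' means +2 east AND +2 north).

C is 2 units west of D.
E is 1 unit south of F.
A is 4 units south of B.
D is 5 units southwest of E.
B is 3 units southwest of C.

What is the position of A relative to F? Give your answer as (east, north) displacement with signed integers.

Place F at the origin (east=0, north=0).
  E is 1 unit south of F: delta (east=+0, north=-1); E at (east=0, north=-1).
  D is 5 units southwest of E: delta (east=-5, north=-5); D at (east=-5, north=-6).
  C is 2 units west of D: delta (east=-2, north=+0); C at (east=-7, north=-6).
  B is 3 units southwest of C: delta (east=-3, north=-3); B at (east=-10, north=-9).
  A is 4 units south of B: delta (east=+0, north=-4); A at (east=-10, north=-13).
Therefore A relative to F: (east=-10, north=-13).

Answer: A is at (east=-10, north=-13) relative to F.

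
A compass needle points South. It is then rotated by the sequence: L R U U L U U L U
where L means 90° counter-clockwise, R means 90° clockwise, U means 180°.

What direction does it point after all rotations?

Answer: Final heading: South

Derivation:
Start: South
  L (left (90° counter-clockwise)) -> East
  R (right (90° clockwise)) -> South
  U (U-turn (180°)) -> North
  U (U-turn (180°)) -> South
  L (left (90° counter-clockwise)) -> East
  U (U-turn (180°)) -> West
  U (U-turn (180°)) -> East
  L (left (90° counter-clockwise)) -> North
  U (U-turn (180°)) -> South
Final: South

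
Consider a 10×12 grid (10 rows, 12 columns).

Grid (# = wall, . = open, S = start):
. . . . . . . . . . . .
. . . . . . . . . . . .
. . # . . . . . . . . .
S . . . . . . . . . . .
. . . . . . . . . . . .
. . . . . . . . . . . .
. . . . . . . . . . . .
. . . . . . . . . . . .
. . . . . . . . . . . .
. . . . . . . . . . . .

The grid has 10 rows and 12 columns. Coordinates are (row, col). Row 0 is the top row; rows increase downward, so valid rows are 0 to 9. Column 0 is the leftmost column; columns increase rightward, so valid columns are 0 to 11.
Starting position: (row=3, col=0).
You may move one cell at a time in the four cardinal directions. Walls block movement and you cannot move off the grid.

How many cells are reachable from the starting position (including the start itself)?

Answer: Reachable cells: 119

Derivation:
BFS flood-fill from (row=3, col=0):
  Distance 0: (row=3, col=0)
  Distance 1: (row=2, col=0), (row=3, col=1), (row=4, col=0)
  Distance 2: (row=1, col=0), (row=2, col=1), (row=3, col=2), (row=4, col=1), (row=5, col=0)
  Distance 3: (row=0, col=0), (row=1, col=1), (row=3, col=3), (row=4, col=2), (row=5, col=1), (row=6, col=0)
  Distance 4: (row=0, col=1), (row=1, col=2), (row=2, col=3), (row=3, col=4), (row=4, col=3), (row=5, col=2), (row=6, col=1), (row=7, col=0)
  Distance 5: (row=0, col=2), (row=1, col=3), (row=2, col=4), (row=3, col=5), (row=4, col=4), (row=5, col=3), (row=6, col=2), (row=7, col=1), (row=8, col=0)
  Distance 6: (row=0, col=3), (row=1, col=4), (row=2, col=5), (row=3, col=6), (row=4, col=5), (row=5, col=4), (row=6, col=3), (row=7, col=2), (row=8, col=1), (row=9, col=0)
  Distance 7: (row=0, col=4), (row=1, col=5), (row=2, col=6), (row=3, col=7), (row=4, col=6), (row=5, col=5), (row=6, col=4), (row=7, col=3), (row=8, col=2), (row=9, col=1)
  Distance 8: (row=0, col=5), (row=1, col=6), (row=2, col=7), (row=3, col=8), (row=4, col=7), (row=5, col=6), (row=6, col=5), (row=7, col=4), (row=8, col=3), (row=9, col=2)
  Distance 9: (row=0, col=6), (row=1, col=7), (row=2, col=8), (row=3, col=9), (row=4, col=8), (row=5, col=7), (row=6, col=6), (row=7, col=5), (row=8, col=4), (row=9, col=3)
  Distance 10: (row=0, col=7), (row=1, col=8), (row=2, col=9), (row=3, col=10), (row=4, col=9), (row=5, col=8), (row=6, col=7), (row=7, col=6), (row=8, col=5), (row=9, col=4)
  Distance 11: (row=0, col=8), (row=1, col=9), (row=2, col=10), (row=3, col=11), (row=4, col=10), (row=5, col=9), (row=6, col=8), (row=7, col=7), (row=8, col=6), (row=9, col=5)
  Distance 12: (row=0, col=9), (row=1, col=10), (row=2, col=11), (row=4, col=11), (row=5, col=10), (row=6, col=9), (row=7, col=8), (row=8, col=7), (row=9, col=6)
  Distance 13: (row=0, col=10), (row=1, col=11), (row=5, col=11), (row=6, col=10), (row=7, col=9), (row=8, col=8), (row=9, col=7)
  Distance 14: (row=0, col=11), (row=6, col=11), (row=7, col=10), (row=8, col=9), (row=9, col=8)
  Distance 15: (row=7, col=11), (row=8, col=10), (row=9, col=9)
  Distance 16: (row=8, col=11), (row=9, col=10)
  Distance 17: (row=9, col=11)
Total reachable: 119 (grid has 119 open cells total)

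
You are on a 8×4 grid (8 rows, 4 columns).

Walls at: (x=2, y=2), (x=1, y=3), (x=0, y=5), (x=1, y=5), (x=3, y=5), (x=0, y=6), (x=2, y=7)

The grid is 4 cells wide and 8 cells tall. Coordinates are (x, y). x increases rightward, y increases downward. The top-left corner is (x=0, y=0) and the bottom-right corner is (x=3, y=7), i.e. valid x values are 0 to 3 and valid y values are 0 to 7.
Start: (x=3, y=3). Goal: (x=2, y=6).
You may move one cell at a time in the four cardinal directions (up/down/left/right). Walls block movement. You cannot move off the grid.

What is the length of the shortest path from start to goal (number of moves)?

BFS from (x=3, y=3) until reaching (x=2, y=6):
  Distance 0: (x=3, y=3)
  Distance 1: (x=3, y=2), (x=2, y=3), (x=3, y=4)
  Distance 2: (x=3, y=1), (x=2, y=4)
  Distance 3: (x=3, y=0), (x=2, y=1), (x=1, y=4), (x=2, y=5)
  Distance 4: (x=2, y=0), (x=1, y=1), (x=0, y=4), (x=2, y=6)  <- goal reached here
One shortest path (4 moves): (x=3, y=3) -> (x=2, y=3) -> (x=2, y=4) -> (x=2, y=5) -> (x=2, y=6)

Answer: Shortest path length: 4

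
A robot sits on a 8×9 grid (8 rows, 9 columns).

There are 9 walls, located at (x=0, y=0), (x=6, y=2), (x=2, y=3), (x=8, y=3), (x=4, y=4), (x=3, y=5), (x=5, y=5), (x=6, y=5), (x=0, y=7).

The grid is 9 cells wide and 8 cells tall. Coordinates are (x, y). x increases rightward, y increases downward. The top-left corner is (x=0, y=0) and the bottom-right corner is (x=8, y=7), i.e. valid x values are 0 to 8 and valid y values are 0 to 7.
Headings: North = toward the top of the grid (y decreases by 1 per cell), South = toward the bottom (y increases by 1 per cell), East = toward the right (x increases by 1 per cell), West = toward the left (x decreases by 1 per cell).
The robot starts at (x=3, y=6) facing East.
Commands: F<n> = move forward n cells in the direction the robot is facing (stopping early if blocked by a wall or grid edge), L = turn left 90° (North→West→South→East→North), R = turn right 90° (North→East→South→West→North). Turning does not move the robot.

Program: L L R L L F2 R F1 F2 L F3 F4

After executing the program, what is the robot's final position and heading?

Answer: Final position: (x=1, y=7), facing South

Derivation:
Start: (x=3, y=6), facing East
  L: turn left, now facing North
  L: turn left, now facing West
  R: turn right, now facing North
  L: turn left, now facing West
  L: turn left, now facing South
  F2: move forward 1/2 (blocked), now at (x=3, y=7)
  R: turn right, now facing West
  F1: move forward 1, now at (x=2, y=7)
  F2: move forward 1/2 (blocked), now at (x=1, y=7)
  L: turn left, now facing South
  F3: move forward 0/3 (blocked), now at (x=1, y=7)
  F4: move forward 0/4 (blocked), now at (x=1, y=7)
Final: (x=1, y=7), facing South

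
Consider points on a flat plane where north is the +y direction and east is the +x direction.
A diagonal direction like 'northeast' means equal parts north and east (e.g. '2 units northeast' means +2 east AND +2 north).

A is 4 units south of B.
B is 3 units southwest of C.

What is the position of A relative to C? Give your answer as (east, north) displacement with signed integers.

Answer: A is at (east=-3, north=-7) relative to C.

Derivation:
Place C at the origin (east=0, north=0).
  B is 3 units southwest of C: delta (east=-3, north=-3); B at (east=-3, north=-3).
  A is 4 units south of B: delta (east=+0, north=-4); A at (east=-3, north=-7).
Therefore A relative to C: (east=-3, north=-7).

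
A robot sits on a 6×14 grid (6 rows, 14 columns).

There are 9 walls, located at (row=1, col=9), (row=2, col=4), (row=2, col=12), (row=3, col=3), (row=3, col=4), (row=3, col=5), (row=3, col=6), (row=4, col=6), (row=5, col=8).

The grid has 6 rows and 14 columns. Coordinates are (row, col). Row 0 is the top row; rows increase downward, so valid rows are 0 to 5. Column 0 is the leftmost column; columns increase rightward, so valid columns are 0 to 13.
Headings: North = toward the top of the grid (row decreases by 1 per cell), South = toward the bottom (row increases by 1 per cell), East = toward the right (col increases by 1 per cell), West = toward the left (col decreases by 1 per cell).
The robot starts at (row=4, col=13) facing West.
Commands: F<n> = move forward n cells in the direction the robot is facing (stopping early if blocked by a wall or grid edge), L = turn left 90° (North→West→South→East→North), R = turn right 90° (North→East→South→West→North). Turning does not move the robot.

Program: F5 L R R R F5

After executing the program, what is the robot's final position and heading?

Answer: Final position: (row=4, col=13), facing East

Derivation:
Start: (row=4, col=13), facing West
  F5: move forward 5, now at (row=4, col=8)
  L: turn left, now facing South
  R: turn right, now facing West
  R: turn right, now facing North
  R: turn right, now facing East
  F5: move forward 5, now at (row=4, col=13)
Final: (row=4, col=13), facing East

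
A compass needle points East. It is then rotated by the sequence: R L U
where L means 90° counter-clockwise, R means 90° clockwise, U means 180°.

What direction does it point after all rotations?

Start: East
  R (right (90° clockwise)) -> South
  L (left (90° counter-clockwise)) -> East
  U (U-turn (180°)) -> West
Final: West

Answer: Final heading: West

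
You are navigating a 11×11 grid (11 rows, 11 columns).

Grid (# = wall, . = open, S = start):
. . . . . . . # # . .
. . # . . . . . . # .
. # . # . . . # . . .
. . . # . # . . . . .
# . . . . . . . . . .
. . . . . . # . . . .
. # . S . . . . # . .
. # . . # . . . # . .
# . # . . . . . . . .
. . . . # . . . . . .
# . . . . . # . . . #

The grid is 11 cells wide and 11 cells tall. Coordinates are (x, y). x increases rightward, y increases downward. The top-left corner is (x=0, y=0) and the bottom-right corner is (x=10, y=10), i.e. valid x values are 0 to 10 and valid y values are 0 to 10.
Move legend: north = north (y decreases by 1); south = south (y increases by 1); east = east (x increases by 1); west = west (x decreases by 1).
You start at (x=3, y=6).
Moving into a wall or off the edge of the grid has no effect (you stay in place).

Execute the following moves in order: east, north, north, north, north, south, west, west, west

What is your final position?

Start: (x=3, y=6)
  east (east): (x=3, y=6) -> (x=4, y=6)
  north (north): (x=4, y=6) -> (x=4, y=5)
  north (north): (x=4, y=5) -> (x=4, y=4)
  north (north): (x=4, y=4) -> (x=4, y=3)
  north (north): (x=4, y=3) -> (x=4, y=2)
  south (south): (x=4, y=2) -> (x=4, y=3)
  [×3]west (west): blocked, stay at (x=4, y=3)
Final: (x=4, y=3)

Answer: Final position: (x=4, y=3)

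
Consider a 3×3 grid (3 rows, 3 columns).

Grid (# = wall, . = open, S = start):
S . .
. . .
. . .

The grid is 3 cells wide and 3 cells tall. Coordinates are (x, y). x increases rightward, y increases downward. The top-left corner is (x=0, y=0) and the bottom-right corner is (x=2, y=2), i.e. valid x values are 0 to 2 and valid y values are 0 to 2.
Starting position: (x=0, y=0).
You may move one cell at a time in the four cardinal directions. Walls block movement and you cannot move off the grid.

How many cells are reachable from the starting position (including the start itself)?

BFS flood-fill from (x=0, y=0):
  Distance 0: (x=0, y=0)
  Distance 1: (x=1, y=0), (x=0, y=1)
  Distance 2: (x=2, y=0), (x=1, y=1), (x=0, y=2)
  Distance 3: (x=2, y=1), (x=1, y=2)
  Distance 4: (x=2, y=2)
Total reachable: 9 (grid has 9 open cells total)

Answer: Reachable cells: 9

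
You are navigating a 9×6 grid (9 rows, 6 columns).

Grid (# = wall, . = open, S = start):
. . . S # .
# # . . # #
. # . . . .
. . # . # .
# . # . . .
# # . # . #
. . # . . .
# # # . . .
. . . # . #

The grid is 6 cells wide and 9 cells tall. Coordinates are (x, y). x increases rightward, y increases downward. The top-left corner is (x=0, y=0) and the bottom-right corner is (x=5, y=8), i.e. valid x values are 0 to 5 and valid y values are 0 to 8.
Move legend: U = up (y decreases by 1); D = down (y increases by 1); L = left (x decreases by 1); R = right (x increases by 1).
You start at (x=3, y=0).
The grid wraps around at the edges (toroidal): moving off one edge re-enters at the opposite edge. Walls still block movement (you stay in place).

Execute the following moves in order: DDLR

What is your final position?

Answer: Final position: (x=3, y=2)

Derivation:
Start: (x=3, y=0)
  D (down): (x=3, y=0) -> (x=3, y=1)
  D (down): (x=3, y=1) -> (x=3, y=2)
  L (left): (x=3, y=2) -> (x=2, y=2)
  R (right): (x=2, y=2) -> (x=3, y=2)
Final: (x=3, y=2)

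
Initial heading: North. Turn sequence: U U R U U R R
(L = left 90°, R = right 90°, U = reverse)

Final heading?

Start: North
  U (U-turn (180°)) -> South
  U (U-turn (180°)) -> North
  R (right (90° clockwise)) -> East
  U (U-turn (180°)) -> West
  U (U-turn (180°)) -> East
  R (right (90° clockwise)) -> South
  R (right (90° clockwise)) -> West
Final: West

Answer: Final heading: West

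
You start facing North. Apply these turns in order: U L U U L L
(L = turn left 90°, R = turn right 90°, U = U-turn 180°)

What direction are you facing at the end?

Start: North
  U (U-turn (180°)) -> South
  L (left (90° counter-clockwise)) -> East
  U (U-turn (180°)) -> West
  U (U-turn (180°)) -> East
  L (left (90° counter-clockwise)) -> North
  L (left (90° counter-clockwise)) -> West
Final: West

Answer: Final heading: West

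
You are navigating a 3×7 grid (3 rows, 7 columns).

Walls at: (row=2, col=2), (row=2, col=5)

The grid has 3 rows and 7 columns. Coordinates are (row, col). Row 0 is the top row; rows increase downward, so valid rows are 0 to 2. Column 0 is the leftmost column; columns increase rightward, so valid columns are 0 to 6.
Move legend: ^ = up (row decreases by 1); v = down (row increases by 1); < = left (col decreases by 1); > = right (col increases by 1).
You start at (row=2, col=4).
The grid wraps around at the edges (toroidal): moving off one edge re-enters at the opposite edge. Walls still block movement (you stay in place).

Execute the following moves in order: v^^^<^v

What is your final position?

Start: (row=2, col=4)
  v (down): (row=2, col=4) -> (row=0, col=4)
  ^ (up): (row=0, col=4) -> (row=2, col=4)
  ^ (up): (row=2, col=4) -> (row=1, col=4)
  ^ (up): (row=1, col=4) -> (row=0, col=4)
  < (left): (row=0, col=4) -> (row=0, col=3)
  ^ (up): (row=0, col=3) -> (row=2, col=3)
  v (down): (row=2, col=3) -> (row=0, col=3)
Final: (row=0, col=3)

Answer: Final position: (row=0, col=3)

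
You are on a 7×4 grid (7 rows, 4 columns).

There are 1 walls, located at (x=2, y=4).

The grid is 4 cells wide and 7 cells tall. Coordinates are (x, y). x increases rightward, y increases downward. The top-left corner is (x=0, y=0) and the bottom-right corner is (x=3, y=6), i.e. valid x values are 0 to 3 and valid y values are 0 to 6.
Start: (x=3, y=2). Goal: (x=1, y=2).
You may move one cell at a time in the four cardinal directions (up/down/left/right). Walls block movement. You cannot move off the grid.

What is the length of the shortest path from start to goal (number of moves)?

Answer: Shortest path length: 2

Derivation:
BFS from (x=3, y=2) until reaching (x=1, y=2):
  Distance 0: (x=3, y=2)
  Distance 1: (x=3, y=1), (x=2, y=2), (x=3, y=3)
  Distance 2: (x=3, y=0), (x=2, y=1), (x=1, y=2), (x=2, y=3), (x=3, y=4)  <- goal reached here
One shortest path (2 moves): (x=3, y=2) -> (x=2, y=2) -> (x=1, y=2)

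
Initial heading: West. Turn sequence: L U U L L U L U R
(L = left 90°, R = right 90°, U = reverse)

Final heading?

Answer: Final heading: North

Derivation:
Start: West
  L (left (90° counter-clockwise)) -> South
  U (U-turn (180°)) -> North
  U (U-turn (180°)) -> South
  L (left (90° counter-clockwise)) -> East
  L (left (90° counter-clockwise)) -> North
  U (U-turn (180°)) -> South
  L (left (90° counter-clockwise)) -> East
  U (U-turn (180°)) -> West
  R (right (90° clockwise)) -> North
Final: North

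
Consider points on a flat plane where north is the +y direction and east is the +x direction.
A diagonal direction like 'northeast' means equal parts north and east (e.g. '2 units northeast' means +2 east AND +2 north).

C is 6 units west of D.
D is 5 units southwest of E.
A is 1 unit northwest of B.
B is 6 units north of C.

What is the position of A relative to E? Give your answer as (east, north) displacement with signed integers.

Answer: A is at (east=-12, north=2) relative to E.

Derivation:
Place E at the origin (east=0, north=0).
  D is 5 units southwest of E: delta (east=-5, north=-5); D at (east=-5, north=-5).
  C is 6 units west of D: delta (east=-6, north=+0); C at (east=-11, north=-5).
  B is 6 units north of C: delta (east=+0, north=+6); B at (east=-11, north=1).
  A is 1 unit northwest of B: delta (east=-1, north=+1); A at (east=-12, north=2).
Therefore A relative to E: (east=-12, north=2).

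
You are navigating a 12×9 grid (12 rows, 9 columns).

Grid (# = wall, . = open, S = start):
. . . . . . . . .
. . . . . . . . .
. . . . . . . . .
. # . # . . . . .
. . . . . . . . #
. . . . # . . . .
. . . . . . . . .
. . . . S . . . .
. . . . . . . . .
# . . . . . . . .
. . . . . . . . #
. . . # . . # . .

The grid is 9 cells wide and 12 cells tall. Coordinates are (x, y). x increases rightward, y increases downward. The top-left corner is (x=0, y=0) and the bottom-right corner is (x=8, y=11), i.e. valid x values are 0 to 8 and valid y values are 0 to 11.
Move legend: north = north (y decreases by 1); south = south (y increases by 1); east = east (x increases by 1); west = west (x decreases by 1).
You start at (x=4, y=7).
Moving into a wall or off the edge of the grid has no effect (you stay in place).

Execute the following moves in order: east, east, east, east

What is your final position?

Answer: Final position: (x=8, y=7)

Derivation:
Start: (x=4, y=7)
  east (east): (x=4, y=7) -> (x=5, y=7)
  east (east): (x=5, y=7) -> (x=6, y=7)
  east (east): (x=6, y=7) -> (x=7, y=7)
  east (east): (x=7, y=7) -> (x=8, y=7)
Final: (x=8, y=7)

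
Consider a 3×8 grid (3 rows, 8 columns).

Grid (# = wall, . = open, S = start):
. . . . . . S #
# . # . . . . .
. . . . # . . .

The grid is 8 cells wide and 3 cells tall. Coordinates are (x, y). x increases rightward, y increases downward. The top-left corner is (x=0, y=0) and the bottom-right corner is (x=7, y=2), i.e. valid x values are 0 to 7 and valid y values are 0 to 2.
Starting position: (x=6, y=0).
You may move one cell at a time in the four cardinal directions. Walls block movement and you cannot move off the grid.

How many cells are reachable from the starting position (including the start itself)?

Answer: Reachable cells: 20

Derivation:
BFS flood-fill from (x=6, y=0):
  Distance 0: (x=6, y=0)
  Distance 1: (x=5, y=0), (x=6, y=1)
  Distance 2: (x=4, y=0), (x=5, y=1), (x=7, y=1), (x=6, y=2)
  Distance 3: (x=3, y=0), (x=4, y=1), (x=5, y=2), (x=7, y=2)
  Distance 4: (x=2, y=0), (x=3, y=1)
  Distance 5: (x=1, y=0), (x=3, y=2)
  Distance 6: (x=0, y=0), (x=1, y=1), (x=2, y=2)
  Distance 7: (x=1, y=2)
  Distance 8: (x=0, y=2)
Total reachable: 20 (grid has 20 open cells total)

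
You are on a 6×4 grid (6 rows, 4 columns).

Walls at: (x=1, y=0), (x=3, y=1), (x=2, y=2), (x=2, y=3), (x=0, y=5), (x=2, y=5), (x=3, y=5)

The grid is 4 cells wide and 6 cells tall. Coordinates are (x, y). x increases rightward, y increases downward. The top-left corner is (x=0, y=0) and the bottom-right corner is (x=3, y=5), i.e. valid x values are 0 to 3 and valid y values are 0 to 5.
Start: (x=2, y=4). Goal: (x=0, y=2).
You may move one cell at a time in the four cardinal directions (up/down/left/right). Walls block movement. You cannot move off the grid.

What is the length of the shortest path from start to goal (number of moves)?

Answer: Shortest path length: 4

Derivation:
BFS from (x=2, y=4) until reaching (x=0, y=2):
  Distance 0: (x=2, y=4)
  Distance 1: (x=1, y=4), (x=3, y=4)
  Distance 2: (x=1, y=3), (x=3, y=3), (x=0, y=4), (x=1, y=5)
  Distance 3: (x=1, y=2), (x=3, y=2), (x=0, y=3)
  Distance 4: (x=1, y=1), (x=0, y=2)  <- goal reached here
One shortest path (4 moves): (x=2, y=4) -> (x=1, y=4) -> (x=0, y=4) -> (x=0, y=3) -> (x=0, y=2)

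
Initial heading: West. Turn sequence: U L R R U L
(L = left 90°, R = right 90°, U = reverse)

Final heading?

Answer: Final heading: West

Derivation:
Start: West
  U (U-turn (180°)) -> East
  L (left (90° counter-clockwise)) -> North
  R (right (90° clockwise)) -> East
  R (right (90° clockwise)) -> South
  U (U-turn (180°)) -> North
  L (left (90° counter-clockwise)) -> West
Final: West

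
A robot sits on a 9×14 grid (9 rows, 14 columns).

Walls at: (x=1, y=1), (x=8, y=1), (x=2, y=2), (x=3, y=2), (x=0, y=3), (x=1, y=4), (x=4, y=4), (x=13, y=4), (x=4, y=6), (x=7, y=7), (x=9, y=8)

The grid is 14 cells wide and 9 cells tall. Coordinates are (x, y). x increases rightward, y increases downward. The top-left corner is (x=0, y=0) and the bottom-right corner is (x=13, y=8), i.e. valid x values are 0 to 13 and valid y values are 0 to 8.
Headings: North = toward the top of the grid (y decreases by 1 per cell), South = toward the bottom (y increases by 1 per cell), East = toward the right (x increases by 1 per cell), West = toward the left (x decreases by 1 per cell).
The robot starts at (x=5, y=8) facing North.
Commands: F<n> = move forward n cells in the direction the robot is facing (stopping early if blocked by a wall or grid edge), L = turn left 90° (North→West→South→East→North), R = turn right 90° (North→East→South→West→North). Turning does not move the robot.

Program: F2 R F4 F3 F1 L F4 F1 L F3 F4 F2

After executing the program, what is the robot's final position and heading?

Answer: Final position: (x=4, y=5), facing West

Derivation:
Start: (x=5, y=8), facing North
  F2: move forward 2, now at (x=5, y=6)
  R: turn right, now facing East
  F4: move forward 4, now at (x=9, y=6)
  F3: move forward 3, now at (x=12, y=6)
  F1: move forward 1, now at (x=13, y=6)
  L: turn left, now facing North
  F4: move forward 1/4 (blocked), now at (x=13, y=5)
  F1: move forward 0/1 (blocked), now at (x=13, y=5)
  L: turn left, now facing West
  F3: move forward 3, now at (x=10, y=5)
  F4: move forward 4, now at (x=6, y=5)
  F2: move forward 2, now at (x=4, y=5)
Final: (x=4, y=5), facing West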